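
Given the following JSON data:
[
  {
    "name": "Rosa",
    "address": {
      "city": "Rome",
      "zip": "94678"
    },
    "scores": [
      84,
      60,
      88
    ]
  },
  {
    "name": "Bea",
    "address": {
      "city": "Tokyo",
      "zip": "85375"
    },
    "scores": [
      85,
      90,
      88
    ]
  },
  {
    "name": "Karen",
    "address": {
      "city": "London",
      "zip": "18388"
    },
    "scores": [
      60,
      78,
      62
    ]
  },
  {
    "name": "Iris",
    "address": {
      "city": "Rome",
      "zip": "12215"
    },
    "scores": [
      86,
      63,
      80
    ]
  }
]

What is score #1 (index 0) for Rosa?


Path: records[0].scores[0]
Value: 84

ANSWER: 84


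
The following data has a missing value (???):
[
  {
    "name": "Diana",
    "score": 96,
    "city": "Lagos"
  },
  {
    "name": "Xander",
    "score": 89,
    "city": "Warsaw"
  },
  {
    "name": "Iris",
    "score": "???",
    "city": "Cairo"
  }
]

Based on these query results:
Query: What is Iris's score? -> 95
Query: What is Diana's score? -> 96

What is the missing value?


The missing value is Iris's score
From query: Iris's score = 95

ANSWER: 95


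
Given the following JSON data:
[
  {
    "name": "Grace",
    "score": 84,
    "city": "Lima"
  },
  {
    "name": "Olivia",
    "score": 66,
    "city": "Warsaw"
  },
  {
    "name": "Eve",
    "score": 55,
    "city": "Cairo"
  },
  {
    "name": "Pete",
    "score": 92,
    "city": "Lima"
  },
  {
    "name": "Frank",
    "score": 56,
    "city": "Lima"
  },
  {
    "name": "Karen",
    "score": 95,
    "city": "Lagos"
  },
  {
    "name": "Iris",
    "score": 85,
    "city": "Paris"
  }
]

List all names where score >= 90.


Filtering records where score >= 90:
  Grace (score=84) -> no
  Olivia (score=66) -> no
  Eve (score=55) -> no
  Pete (score=92) -> YES
  Frank (score=56) -> no
  Karen (score=95) -> YES
  Iris (score=85) -> no


ANSWER: Pete, Karen


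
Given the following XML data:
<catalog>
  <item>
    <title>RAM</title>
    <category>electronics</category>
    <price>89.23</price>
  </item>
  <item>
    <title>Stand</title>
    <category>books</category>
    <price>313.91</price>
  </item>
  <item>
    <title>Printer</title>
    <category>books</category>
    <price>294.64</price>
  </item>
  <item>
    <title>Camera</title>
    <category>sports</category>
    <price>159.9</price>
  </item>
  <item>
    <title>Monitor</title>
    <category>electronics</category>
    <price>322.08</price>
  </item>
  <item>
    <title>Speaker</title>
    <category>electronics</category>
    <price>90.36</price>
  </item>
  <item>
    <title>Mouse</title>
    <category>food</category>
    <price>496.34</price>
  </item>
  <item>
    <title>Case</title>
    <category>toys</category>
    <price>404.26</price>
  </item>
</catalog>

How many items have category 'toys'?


Scanning <item> elements for <category>toys</category>:
  Item 8: Case -> MATCH
Count: 1

ANSWER: 1


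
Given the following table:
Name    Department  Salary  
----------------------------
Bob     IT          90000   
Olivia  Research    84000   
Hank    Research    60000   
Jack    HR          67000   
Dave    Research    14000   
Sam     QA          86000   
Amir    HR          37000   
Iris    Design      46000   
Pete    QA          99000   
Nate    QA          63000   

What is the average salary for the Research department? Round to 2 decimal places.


Research department members:
  Olivia: 84000
  Hank: 60000
  Dave: 14000
Sum = 158000
Count = 3
Average = 158000 / 3 = 52666.67

ANSWER: 52666.67


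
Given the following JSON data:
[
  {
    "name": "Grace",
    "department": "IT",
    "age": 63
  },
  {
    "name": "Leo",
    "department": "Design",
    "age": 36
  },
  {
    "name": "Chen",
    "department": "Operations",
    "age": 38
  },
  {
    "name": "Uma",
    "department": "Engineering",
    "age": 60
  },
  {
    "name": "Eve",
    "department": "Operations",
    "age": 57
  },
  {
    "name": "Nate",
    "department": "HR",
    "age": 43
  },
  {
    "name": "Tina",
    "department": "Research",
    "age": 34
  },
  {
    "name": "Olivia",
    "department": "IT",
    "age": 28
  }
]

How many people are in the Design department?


Scanning records for department = Design
  Record 1: Leo
Count: 1

ANSWER: 1


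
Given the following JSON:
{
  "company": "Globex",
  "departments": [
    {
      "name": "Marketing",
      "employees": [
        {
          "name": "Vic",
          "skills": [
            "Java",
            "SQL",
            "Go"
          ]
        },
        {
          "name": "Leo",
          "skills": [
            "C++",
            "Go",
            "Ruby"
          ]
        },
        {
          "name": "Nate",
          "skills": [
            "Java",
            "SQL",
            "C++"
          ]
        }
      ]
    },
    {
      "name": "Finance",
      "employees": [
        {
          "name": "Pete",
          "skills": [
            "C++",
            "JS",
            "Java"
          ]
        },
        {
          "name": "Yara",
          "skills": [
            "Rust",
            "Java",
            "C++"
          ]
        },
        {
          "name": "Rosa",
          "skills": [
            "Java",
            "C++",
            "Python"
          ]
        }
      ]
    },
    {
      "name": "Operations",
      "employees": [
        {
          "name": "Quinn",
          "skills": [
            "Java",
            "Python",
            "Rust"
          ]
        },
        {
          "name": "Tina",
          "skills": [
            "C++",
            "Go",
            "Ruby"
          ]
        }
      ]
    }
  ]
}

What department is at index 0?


Path: departments[0].name
Value: Marketing

ANSWER: Marketing


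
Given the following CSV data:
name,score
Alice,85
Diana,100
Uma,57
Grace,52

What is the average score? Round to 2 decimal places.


Scores: 85, 100, 57, 52
Sum = 294
Count = 4
Average = 294 / 4 = 73.50

ANSWER: 73.50


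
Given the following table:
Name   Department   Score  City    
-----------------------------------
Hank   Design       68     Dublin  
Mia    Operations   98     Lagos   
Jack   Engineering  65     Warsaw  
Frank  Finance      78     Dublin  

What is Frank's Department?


Row 4: Frank
Department = Finance

ANSWER: Finance


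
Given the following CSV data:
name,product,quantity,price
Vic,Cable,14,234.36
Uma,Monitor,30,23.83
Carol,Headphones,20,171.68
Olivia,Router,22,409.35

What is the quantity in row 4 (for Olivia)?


Row 4: Olivia
Column 'quantity' = 22

ANSWER: 22


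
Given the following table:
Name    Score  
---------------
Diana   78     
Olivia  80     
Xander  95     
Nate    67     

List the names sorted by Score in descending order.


Sorting by Score (descending):
  Xander: 95
  Olivia: 80
  Diana: 78
  Nate: 67


ANSWER: Xander, Olivia, Diana, Nate


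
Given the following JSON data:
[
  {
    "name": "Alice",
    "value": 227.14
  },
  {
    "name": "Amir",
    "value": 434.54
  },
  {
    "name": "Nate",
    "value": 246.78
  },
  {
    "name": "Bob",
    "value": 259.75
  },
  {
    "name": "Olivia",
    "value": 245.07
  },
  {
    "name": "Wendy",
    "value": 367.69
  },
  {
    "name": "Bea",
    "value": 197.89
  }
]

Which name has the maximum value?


Comparing values:
  Alice: 227.14
  Amir: 434.54
  Nate: 246.78
  Bob: 259.75
  Olivia: 245.07
  Wendy: 367.69
  Bea: 197.89
Maximum: Amir (434.54)

ANSWER: Amir


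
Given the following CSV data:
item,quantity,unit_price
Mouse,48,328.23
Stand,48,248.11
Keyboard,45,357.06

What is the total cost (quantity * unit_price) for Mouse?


Row: Mouse
quantity = 48
unit_price = 328.23
total = 48 * 328.23 = 15755.04

ANSWER: 15755.04


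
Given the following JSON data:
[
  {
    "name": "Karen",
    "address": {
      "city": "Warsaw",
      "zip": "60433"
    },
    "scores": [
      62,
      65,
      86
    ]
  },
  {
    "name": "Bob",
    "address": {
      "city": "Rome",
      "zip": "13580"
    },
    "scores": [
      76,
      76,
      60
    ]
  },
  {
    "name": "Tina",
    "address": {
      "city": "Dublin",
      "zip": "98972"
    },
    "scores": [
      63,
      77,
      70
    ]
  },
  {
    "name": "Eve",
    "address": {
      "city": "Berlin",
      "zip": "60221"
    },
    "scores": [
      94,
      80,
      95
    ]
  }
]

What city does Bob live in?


Path: records[1].address.city
Value: Rome

ANSWER: Rome


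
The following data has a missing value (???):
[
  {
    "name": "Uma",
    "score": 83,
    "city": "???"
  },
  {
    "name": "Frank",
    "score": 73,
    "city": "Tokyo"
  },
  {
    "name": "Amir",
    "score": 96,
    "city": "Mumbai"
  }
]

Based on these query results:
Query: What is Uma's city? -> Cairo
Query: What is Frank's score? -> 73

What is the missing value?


The missing value is Uma's city
From query: Uma's city = Cairo

ANSWER: Cairo


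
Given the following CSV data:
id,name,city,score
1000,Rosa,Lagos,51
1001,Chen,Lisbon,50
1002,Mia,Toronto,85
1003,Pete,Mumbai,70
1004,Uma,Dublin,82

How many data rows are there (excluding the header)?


Counting rows (excluding header):
Header: id,name,city,score
Data rows: 5

ANSWER: 5


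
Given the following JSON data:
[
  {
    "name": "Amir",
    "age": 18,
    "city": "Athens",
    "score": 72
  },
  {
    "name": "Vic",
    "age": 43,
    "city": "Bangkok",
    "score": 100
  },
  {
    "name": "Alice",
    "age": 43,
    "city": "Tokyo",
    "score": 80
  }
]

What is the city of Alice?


Looking up record where name = Alice
Record index: 2
Field 'city' = Tokyo

ANSWER: Tokyo


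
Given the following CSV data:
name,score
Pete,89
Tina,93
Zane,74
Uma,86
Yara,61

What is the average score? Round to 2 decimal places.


Scores: 89, 93, 74, 86, 61
Sum = 403
Count = 5
Average = 403 / 5 = 80.60

ANSWER: 80.60


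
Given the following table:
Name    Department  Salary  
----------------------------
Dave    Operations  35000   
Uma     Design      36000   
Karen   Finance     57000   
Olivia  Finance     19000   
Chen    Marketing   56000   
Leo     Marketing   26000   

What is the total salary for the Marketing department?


Marketing department members:
  Chen: 56000
  Leo: 26000
Total = 56000 + 26000 = 82000

ANSWER: 82000


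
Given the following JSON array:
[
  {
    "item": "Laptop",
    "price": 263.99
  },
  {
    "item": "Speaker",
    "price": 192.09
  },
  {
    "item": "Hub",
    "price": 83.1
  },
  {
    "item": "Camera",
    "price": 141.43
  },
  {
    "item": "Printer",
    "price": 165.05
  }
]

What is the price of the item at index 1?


Array index 1 -> Speaker
price = 192.09

ANSWER: 192.09


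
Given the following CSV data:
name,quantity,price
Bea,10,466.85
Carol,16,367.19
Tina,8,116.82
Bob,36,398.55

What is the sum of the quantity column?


Values in 'quantity' column:
  Row 1: 10
  Row 2: 16
  Row 3: 8
  Row 4: 36
Sum = 10 + 16 + 8 + 36 = 70

ANSWER: 70


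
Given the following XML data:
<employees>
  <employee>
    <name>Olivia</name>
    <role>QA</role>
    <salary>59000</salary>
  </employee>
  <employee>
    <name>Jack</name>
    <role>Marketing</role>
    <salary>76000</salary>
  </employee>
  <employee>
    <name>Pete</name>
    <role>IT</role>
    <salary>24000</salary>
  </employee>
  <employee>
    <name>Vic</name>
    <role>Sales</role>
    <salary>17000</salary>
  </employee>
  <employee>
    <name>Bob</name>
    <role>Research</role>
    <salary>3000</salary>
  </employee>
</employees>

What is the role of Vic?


Searching for <employee> with <name>Vic</name>
Found at position 4
<role>Sales</role>

ANSWER: Sales


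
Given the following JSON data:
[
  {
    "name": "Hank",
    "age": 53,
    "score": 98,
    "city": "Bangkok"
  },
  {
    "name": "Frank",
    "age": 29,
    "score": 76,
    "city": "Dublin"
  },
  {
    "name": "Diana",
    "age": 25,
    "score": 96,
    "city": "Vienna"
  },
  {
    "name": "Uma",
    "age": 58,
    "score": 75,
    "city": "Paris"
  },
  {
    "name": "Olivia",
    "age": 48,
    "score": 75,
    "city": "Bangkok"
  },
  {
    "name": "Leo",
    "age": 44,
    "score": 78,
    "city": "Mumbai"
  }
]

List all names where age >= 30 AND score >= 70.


Checking both conditions:
  Hank (age=53, score=98) -> YES
  Frank (age=29, score=76) -> no
  Diana (age=25, score=96) -> no
  Uma (age=58, score=75) -> YES
  Olivia (age=48, score=75) -> YES
  Leo (age=44, score=78) -> YES


ANSWER: Hank, Uma, Olivia, Leo


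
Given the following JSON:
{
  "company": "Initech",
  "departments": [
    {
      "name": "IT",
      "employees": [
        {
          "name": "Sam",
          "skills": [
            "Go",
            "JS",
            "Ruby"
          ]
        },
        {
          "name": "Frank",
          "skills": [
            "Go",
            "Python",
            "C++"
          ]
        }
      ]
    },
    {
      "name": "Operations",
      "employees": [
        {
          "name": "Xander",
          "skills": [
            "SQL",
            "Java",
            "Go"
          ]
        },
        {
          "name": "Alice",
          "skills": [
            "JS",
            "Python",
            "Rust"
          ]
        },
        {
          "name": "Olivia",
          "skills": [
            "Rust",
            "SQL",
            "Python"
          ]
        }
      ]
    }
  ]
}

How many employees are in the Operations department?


Path: departments[1].employees
Count: 3

ANSWER: 3


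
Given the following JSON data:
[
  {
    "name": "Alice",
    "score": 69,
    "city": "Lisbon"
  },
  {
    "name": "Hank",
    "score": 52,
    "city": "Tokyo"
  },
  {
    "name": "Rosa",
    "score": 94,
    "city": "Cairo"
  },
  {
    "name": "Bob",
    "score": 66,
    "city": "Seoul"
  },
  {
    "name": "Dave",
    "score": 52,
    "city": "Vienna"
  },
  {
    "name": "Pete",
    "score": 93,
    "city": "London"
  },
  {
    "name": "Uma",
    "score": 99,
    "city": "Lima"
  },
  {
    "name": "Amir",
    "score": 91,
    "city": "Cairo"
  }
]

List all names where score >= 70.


Filtering records where score >= 70:
  Alice (score=69) -> no
  Hank (score=52) -> no
  Rosa (score=94) -> YES
  Bob (score=66) -> no
  Dave (score=52) -> no
  Pete (score=93) -> YES
  Uma (score=99) -> YES
  Amir (score=91) -> YES


ANSWER: Rosa, Pete, Uma, Amir


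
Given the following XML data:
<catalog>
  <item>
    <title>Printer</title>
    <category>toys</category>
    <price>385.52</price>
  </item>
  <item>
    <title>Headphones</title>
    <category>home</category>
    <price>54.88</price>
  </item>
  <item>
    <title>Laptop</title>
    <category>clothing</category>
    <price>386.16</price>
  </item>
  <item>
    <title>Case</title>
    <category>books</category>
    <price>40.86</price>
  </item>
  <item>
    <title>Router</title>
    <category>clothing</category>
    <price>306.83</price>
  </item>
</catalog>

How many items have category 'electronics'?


Scanning <item> elements for <category>electronics</category>:
Count: 0

ANSWER: 0


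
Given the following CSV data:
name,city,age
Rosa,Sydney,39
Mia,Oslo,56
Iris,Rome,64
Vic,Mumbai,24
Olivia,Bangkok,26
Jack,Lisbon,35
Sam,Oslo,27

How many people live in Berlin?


Scanning city column for 'Berlin':
Total matches: 0

ANSWER: 0


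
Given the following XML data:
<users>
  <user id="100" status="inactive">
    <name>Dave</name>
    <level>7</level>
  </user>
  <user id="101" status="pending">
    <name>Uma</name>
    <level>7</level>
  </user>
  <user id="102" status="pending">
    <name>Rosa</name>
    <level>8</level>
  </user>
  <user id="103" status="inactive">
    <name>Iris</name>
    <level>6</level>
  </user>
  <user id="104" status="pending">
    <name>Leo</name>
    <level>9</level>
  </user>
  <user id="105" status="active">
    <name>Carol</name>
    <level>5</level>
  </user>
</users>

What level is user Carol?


Finding user: Carol
<level>5</level>

ANSWER: 5


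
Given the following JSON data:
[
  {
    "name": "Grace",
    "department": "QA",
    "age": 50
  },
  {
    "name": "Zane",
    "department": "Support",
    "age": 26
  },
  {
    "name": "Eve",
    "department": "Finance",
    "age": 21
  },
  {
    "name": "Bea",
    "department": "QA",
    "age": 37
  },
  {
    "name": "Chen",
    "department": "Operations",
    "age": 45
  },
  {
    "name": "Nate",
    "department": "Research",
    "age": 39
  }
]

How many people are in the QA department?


Scanning records for department = QA
  Record 0: Grace
  Record 3: Bea
Count: 2

ANSWER: 2


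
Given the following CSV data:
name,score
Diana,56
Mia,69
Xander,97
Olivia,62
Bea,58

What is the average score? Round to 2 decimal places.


Scores: 56, 69, 97, 62, 58
Sum = 342
Count = 5
Average = 342 / 5 = 68.40

ANSWER: 68.40


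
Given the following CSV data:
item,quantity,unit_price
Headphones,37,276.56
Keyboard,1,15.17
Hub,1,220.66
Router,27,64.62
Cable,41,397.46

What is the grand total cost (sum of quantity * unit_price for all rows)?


Computing row totals:
  Headphones: 37 * 276.56 = 10232.72
  Keyboard: 1 * 15.17 = 15.17
  Hub: 1 * 220.66 = 220.66
  Router: 27 * 64.62 = 1744.74
  Cable: 41 * 397.46 = 16295.86
Grand total = 10232.72 + 15.17 + 220.66 + 1744.74 + 16295.86 = 28509.15

ANSWER: 28509.15


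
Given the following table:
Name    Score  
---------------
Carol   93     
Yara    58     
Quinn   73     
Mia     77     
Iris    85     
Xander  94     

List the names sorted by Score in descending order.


Sorting by Score (descending):
  Xander: 94
  Carol: 93
  Iris: 85
  Mia: 77
  Quinn: 73
  Yara: 58


ANSWER: Xander, Carol, Iris, Mia, Quinn, Yara


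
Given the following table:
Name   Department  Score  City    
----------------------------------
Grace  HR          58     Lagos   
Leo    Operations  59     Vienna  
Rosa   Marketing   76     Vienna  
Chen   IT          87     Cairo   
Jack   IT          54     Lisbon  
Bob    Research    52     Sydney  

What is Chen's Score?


Row 4: Chen
Score = 87

ANSWER: 87


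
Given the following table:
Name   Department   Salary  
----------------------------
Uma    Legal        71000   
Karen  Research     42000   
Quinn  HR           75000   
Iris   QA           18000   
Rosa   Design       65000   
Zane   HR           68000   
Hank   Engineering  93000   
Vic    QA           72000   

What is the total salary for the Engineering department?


Engineering department members:
  Hank: 93000
Total = 93000 = 93000

ANSWER: 93000


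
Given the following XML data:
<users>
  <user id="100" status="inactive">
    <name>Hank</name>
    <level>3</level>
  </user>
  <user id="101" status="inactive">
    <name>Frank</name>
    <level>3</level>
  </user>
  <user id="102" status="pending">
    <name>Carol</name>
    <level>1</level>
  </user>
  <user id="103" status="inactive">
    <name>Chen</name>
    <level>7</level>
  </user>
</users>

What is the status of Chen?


Finding user with name = Chen
user id="103" status="inactive"

ANSWER: inactive


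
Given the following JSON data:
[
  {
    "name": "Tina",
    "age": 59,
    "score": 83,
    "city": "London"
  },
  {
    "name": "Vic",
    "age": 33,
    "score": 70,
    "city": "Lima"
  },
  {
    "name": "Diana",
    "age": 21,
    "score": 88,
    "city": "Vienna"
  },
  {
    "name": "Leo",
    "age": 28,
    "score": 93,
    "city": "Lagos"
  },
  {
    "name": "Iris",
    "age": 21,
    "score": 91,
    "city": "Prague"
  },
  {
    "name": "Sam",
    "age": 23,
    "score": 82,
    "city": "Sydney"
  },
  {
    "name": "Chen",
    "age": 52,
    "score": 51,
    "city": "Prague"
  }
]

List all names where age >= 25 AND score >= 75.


Checking both conditions:
  Tina (age=59, score=83) -> YES
  Vic (age=33, score=70) -> no
  Diana (age=21, score=88) -> no
  Leo (age=28, score=93) -> YES
  Iris (age=21, score=91) -> no
  Sam (age=23, score=82) -> no
  Chen (age=52, score=51) -> no


ANSWER: Tina, Leo


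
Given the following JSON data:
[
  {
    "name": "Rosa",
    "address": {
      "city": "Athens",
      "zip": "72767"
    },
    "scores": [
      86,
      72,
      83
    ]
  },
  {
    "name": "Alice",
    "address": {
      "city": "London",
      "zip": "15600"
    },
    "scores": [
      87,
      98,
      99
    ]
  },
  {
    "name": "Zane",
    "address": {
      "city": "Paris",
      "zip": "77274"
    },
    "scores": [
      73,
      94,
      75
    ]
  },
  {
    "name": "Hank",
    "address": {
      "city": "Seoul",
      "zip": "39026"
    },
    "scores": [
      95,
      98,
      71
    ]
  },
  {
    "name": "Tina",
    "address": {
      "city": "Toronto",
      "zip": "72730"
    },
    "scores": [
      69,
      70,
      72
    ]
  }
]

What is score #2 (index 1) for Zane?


Path: records[2].scores[1]
Value: 94

ANSWER: 94


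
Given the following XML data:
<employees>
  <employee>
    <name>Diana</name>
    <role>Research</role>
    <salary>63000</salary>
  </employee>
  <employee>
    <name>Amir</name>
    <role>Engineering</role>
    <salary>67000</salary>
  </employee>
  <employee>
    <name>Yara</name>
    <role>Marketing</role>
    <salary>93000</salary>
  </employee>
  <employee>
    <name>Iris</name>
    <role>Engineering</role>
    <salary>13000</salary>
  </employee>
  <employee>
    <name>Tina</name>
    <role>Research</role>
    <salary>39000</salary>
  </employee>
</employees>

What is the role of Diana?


Searching for <employee> with <name>Diana</name>
Found at position 1
<role>Research</role>

ANSWER: Research


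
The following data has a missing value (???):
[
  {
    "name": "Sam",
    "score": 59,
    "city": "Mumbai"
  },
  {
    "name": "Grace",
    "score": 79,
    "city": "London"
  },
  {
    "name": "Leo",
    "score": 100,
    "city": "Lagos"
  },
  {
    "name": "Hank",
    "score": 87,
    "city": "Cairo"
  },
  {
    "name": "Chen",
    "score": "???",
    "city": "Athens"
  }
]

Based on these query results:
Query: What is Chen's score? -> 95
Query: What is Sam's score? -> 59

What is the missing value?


The missing value is Chen's score
From query: Chen's score = 95

ANSWER: 95


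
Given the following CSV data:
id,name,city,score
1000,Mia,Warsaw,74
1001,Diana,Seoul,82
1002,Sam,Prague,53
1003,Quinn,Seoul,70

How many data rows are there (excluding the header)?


Counting rows (excluding header):
Header: id,name,city,score
Data rows: 4

ANSWER: 4


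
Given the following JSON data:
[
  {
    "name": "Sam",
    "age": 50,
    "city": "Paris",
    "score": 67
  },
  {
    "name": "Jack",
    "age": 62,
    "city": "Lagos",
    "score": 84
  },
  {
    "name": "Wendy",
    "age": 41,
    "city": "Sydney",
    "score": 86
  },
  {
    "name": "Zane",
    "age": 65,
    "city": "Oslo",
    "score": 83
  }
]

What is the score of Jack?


Looking up record where name = Jack
Record index: 1
Field 'score' = 84

ANSWER: 84


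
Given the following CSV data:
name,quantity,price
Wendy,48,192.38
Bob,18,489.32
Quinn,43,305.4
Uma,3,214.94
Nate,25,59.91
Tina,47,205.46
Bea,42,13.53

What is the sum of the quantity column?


Values in 'quantity' column:
  Row 1: 48
  Row 2: 18
  Row 3: 43
  Row 4: 3
  Row 5: 25
  Row 6: 47
  Row 7: 42
Sum = 48 + 18 + 43 + 3 + 25 + 47 + 42 = 226

ANSWER: 226


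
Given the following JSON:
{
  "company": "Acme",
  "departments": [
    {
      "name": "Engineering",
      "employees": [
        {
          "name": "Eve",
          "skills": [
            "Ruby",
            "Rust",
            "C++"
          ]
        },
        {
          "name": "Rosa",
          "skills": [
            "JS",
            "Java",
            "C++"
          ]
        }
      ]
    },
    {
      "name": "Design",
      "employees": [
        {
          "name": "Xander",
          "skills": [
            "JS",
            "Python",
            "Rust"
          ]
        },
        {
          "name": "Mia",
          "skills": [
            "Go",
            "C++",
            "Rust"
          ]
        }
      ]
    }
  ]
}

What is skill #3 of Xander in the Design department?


Path: departments[1].employees[0].skills[2]
Value: Rust

ANSWER: Rust


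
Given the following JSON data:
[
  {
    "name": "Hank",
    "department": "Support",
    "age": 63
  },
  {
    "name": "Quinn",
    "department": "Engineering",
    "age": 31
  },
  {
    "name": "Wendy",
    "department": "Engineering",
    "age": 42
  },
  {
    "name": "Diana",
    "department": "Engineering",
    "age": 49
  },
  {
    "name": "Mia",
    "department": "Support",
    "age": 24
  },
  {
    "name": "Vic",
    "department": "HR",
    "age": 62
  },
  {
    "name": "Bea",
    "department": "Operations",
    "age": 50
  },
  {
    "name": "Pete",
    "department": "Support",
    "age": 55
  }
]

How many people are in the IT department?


Scanning records for department = IT
  No matches found
Count: 0

ANSWER: 0


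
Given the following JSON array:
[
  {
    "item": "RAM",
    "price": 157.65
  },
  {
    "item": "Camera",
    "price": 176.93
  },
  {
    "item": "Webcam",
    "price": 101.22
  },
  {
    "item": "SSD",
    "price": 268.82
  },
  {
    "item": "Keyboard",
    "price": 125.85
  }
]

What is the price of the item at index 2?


Array index 2 -> Webcam
price = 101.22

ANSWER: 101.22


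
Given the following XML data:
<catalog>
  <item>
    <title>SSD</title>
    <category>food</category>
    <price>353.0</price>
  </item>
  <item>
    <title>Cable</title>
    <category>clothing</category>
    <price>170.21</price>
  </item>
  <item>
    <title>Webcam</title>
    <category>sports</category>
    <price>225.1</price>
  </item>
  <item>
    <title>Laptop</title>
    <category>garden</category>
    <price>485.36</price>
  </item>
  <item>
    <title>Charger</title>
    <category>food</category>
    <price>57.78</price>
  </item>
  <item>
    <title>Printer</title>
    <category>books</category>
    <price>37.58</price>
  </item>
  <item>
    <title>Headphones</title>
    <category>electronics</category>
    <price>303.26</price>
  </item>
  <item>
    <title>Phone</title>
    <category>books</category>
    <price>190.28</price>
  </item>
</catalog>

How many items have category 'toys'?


Scanning <item> elements for <category>toys</category>:
Count: 0

ANSWER: 0


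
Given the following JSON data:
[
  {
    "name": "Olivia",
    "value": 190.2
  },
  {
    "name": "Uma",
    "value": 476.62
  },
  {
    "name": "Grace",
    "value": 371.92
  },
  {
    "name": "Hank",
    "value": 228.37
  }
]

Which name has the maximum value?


Comparing values:
  Olivia: 190.2
  Uma: 476.62
  Grace: 371.92
  Hank: 228.37
Maximum: Uma (476.62)

ANSWER: Uma


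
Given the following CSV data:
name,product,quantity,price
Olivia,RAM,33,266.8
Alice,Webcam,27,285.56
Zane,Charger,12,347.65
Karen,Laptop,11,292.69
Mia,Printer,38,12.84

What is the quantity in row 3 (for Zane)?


Row 3: Zane
Column 'quantity' = 12

ANSWER: 12


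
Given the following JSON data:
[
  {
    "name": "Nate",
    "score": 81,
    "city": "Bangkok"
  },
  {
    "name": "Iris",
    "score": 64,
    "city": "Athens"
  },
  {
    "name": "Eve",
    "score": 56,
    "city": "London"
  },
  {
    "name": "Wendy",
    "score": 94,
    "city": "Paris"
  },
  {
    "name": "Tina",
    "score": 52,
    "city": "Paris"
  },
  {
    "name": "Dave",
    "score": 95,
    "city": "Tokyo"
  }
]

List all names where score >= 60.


Filtering records where score >= 60:
  Nate (score=81) -> YES
  Iris (score=64) -> YES
  Eve (score=56) -> no
  Wendy (score=94) -> YES
  Tina (score=52) -> no
  Dave (score=95) -> YES


ANSWER: Nate, Iris, Wendy, Dave


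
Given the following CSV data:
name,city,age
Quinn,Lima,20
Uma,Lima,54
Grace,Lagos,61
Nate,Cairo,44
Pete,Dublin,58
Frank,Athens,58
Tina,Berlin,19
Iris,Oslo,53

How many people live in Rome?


Scanning city column for 'Rome':
Total matches: 0

ANSWER: 0


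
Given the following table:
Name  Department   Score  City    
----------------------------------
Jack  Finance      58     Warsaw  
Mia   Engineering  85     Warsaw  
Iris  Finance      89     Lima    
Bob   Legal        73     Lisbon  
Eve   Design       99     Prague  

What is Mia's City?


Row 2: Mia
City = Warsaw

ANSWER: Warsaw


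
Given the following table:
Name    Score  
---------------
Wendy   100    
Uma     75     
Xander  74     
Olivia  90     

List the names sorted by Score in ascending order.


Sorting by Score (ascending):
  Xander: 74
  Uma: 75
  Olivia: 90
  Wendy: 100


ANSWER: Xander, Uma, Olivia, Wendy


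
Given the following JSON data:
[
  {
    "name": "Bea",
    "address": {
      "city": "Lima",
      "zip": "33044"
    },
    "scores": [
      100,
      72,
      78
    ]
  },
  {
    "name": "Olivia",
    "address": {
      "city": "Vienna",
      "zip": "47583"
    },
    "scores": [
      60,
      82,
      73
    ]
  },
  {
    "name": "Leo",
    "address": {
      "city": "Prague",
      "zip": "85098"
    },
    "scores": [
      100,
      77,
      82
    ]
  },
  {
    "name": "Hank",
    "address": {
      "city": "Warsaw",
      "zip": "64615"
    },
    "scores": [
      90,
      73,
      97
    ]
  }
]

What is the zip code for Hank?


Path: records[3].address.zip
Value: 64615

ANSWER: 64615


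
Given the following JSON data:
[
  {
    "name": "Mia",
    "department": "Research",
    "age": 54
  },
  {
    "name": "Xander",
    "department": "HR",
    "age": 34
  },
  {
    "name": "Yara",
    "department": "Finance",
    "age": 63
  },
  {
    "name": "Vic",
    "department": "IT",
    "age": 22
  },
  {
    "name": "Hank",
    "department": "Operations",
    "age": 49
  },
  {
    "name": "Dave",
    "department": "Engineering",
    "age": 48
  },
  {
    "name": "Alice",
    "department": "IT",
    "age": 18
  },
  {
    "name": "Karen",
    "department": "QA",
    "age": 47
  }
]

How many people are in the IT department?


Scanning records for department = IT
  Record 3: Vic
  Record 6: Alice
Count: 2

ANSWER: 2


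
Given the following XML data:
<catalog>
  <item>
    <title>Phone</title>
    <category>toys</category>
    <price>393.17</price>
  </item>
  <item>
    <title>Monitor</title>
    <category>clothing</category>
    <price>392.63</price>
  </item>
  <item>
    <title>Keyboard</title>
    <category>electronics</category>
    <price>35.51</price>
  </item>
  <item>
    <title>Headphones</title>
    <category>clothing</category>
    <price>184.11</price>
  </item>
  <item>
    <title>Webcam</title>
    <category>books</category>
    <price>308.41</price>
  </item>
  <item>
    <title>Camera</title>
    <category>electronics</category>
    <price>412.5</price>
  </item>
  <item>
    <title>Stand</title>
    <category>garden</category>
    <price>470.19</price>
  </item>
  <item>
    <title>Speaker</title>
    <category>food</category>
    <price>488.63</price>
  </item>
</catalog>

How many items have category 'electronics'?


Scanning <item> elements for <category>electronics</category>:
  Item 3: Keyboard -> MATCH
  Item 6: Camera -> MATCH
Count: 2

ANSWER: 2


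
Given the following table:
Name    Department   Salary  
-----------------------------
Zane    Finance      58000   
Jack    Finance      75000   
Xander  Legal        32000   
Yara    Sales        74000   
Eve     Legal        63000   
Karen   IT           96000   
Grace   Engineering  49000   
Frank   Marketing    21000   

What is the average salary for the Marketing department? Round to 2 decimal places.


Marketing department members:
  Frank: 21000
Sum = 21000
Count = 1
Average = 21000 / 1 = 21000.00

ANSWER: 21000.00


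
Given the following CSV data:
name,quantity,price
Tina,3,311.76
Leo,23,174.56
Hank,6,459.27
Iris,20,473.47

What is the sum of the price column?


Values in 'price' column:
  Row 1: 311.76
  Row 2: 174.56
  Row 3: 459.27
  Row 4: 473.47
Sum = 311.76 + 174.56 + 459.27 + 473.47 = 1419.06

ANSWER: 1419.06


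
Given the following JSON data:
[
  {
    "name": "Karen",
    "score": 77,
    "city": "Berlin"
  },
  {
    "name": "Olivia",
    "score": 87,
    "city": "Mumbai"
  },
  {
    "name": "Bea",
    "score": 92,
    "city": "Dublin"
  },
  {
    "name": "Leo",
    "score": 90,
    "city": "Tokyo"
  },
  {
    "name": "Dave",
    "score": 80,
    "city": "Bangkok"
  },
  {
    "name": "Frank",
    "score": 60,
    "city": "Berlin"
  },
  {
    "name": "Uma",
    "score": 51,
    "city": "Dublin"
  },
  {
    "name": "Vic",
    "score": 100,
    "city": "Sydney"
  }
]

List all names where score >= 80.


Filtering records where score >= 80:
  Karen (score=77) -> no
  Olivia (score=87) -> YES
  Bea (score=92) -> YES
  Leo (score=90) -> YES
  Dave (score=80) -> YES
  Frank (score=60) -> no
  Uma (score=51) -> no
  Vic (score=100) -> YES


ANSWER: Olivia, Bea, Leo, Dave, Vic


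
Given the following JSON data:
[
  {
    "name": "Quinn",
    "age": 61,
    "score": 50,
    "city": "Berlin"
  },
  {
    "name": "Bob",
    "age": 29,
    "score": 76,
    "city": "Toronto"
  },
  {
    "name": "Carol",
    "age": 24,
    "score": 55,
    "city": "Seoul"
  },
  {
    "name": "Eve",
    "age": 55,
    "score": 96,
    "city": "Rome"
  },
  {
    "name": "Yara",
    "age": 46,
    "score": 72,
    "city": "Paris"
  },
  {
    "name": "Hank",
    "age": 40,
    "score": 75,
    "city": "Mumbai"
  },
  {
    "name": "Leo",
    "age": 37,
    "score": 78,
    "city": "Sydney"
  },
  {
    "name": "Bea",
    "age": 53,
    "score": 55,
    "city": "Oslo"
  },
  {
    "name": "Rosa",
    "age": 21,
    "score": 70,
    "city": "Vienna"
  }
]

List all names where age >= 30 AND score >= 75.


Checking both conditions:
  Quinn (age=61, score=50) -> no
  Bob (age=29, score=76) -> no
  Carol (age=24, score=55) -> no
  Eve (age=55, score=96) -> YES
  Yara (age=46, score=72) -> no
  Hank (age=40, score=75) -> YES
  Leo (age=37, score=78) -> YES
  Bea (age=53, score=55) -> no
  Rosa (age=21, score=70) -> no


ANSWER: Eve, Hank, Leo


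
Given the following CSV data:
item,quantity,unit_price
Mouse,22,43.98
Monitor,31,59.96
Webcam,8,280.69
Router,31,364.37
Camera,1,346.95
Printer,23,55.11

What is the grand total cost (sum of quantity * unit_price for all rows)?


Computing row totals:
  Mouse: 22 * 43.98 = 967.56
  Monitor: 31 * 59.96 = 1858.76
  Webcam: 8 * 280.69 = 2245.52
  Router: 31 * 364.37 = 11295.47
  Camera: 1 * 346.95 = 346.95
  Printer: 23 * 55.11 = 1267.53
Grand total = 967.56 + 1858.76 + 2245.52 + 11295.47 + 346.95 + 1267.53 = 17981.79

ANSWER: 17981.79


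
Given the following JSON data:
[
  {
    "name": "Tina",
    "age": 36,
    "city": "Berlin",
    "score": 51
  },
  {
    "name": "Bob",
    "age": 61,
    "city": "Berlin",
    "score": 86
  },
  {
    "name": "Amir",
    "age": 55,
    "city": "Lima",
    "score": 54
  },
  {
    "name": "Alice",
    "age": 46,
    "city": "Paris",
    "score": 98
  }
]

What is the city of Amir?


Looking up record where name = Amir
Record index: 2
Field 'city' = Lima

ANSWER: Lima


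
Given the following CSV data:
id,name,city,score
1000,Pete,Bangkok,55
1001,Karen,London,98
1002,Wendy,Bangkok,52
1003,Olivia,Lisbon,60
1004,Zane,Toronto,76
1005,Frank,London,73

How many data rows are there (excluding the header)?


Counting rows (excluding header):
Header: id,name,city,score
Data rows: 6

ANSWER: 6


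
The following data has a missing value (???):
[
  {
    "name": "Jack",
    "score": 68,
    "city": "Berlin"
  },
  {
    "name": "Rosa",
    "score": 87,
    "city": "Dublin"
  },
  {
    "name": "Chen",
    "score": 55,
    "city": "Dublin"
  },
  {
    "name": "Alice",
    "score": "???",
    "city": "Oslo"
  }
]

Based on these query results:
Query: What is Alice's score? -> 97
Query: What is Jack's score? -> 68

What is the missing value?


The missing value is Alice's score
From query: Alice's score = 97

ANSWER: 97


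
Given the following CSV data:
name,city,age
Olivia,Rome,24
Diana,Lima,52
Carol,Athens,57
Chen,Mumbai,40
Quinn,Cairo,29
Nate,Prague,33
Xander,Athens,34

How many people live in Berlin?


Scanning city column for 'Berlin':
Total matches: 0

ANSWER: 0


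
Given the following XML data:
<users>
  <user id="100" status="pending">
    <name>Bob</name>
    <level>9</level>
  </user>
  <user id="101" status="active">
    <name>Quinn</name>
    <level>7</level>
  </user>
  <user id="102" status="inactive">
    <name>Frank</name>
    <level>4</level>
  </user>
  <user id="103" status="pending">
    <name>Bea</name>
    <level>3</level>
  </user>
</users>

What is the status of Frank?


Finding user with name = Frank
user id="102" status="inactive"

ANSWER: inactive


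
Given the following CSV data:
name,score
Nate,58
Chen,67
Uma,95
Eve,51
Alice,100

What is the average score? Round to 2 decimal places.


Scores: 58, 67, 95, 51, 100
Sum = 371
Count = 5
Average = 371 / 5 = 74.20

ANSWER: 74.20


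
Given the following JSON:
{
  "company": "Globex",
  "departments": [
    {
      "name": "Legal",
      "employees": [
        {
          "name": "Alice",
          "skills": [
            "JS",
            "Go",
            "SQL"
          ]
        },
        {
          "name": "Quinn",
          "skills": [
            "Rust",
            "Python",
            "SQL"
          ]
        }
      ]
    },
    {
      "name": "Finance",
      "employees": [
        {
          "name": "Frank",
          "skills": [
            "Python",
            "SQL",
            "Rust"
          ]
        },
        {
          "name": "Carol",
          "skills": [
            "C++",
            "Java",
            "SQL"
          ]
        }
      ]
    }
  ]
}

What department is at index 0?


Path: departments[0].name
Value: Legal

ANSWER: Legal


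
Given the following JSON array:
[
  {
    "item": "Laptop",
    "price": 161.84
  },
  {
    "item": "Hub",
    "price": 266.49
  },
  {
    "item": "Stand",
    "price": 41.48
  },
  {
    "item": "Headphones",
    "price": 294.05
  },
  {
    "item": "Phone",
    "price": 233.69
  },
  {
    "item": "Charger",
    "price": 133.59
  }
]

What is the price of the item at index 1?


Array index 1 -> Hub
price = 266.49

ANSWER: 266.49


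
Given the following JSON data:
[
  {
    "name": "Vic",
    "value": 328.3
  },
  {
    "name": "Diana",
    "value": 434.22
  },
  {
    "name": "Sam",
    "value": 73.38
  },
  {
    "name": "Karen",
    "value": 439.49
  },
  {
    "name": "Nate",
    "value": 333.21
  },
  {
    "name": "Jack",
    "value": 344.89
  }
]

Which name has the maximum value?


Comparing values:
  Vic: 328.3
  Diana: 434.22
  Sam: 73.38
  Karen: 439.49
  Nate: 333.21
  Jack: 344.89
Maximum: Karen (439.49)

ANSWER: Karen


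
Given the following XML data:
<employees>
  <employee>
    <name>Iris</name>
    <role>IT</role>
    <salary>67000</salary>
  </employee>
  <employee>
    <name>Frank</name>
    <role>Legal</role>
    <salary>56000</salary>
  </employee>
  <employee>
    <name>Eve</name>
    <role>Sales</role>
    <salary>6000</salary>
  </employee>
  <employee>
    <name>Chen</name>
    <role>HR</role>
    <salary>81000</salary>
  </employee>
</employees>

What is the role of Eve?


Searching for <employee> with <name>Eve</name>
Found at position 3
<role>Sales</role>

ANSWER: Sales


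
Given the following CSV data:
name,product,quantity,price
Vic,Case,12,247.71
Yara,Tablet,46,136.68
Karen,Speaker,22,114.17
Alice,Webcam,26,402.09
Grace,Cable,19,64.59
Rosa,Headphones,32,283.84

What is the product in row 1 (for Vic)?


Row 1: Vic
Column 'product' = Case

ANSWER: Case


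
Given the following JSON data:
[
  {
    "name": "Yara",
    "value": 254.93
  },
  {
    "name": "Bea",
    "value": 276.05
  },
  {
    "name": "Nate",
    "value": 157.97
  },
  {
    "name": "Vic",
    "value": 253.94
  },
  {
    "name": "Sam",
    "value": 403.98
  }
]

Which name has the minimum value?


Comparing values:
  Yara: 254.93
  Bea: 276.05
  Nate: 157.97
  Vic: 253.94
  Sam: 403.98
Minimum: Nate (157.97)

ANSWER: Nate


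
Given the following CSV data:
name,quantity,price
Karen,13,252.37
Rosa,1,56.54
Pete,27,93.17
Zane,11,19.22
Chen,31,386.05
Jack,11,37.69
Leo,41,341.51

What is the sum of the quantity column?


Values in 'quantity' column:
  Row 1: 13
  Row 2: 1
  Row 3: 27
  Row 4: 11
  Row 5: 31
  Row 6: 11
  Row 7: 41
Sum = 13 + 1 + 27 + 11 + 31 + 11 + 41 = 135

ANSWER: 135
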